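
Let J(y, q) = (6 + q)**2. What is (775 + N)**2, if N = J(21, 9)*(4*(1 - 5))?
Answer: 7980625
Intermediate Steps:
N = -3600 (N = (6 + 9)**2*(4*(1 - 5)) = 15**2*(4*(-4)) = 225*(-16) = -3600)
(775 + N)**2 = (775 - 3600)**2 = (-2825)**2 = 7980625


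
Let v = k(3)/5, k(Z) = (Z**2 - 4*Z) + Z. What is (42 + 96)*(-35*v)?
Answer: 0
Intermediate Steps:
k(Z) = Z**2 - 3*Z
v = 0 (v = (3*(-3 + 3))/5 = (3*0)*(1/5) = 0*(1/5) = 0)
(42 + 96)*(-35*v) = (42 + 96)*(-35*0) = 138*0 = 0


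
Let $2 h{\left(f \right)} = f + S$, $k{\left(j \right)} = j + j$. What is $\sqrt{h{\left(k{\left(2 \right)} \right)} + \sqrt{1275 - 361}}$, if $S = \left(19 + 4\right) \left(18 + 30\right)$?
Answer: $\sqrt{554 + \sqrt{914}} \approx 24.171$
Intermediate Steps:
$k{\left(j \right)} = 2 j$
$S = 1104$ ($S = 23 \cdot 48 = 1104$)
$h{\left(f \right)} = 552 + \frac{f}{2}$ ($h{\left(f \right)} = \frac{f + 1104}{2} = \frac{1104 + f}{2} = 552 + \frac{f}{2}$)
$\sqrt{h{\left(k{\left(2 \right)} \right)} + \sqrt{1275 - 361}} = \sqrt{\left(552 + \frac{2 \cdot 2}{2}\right) + \sqrt{1275 - 361}} = \sqrt{\left(552 + \frac{1}{2} \cdot 4\right) + \sqrt{914}} = \sqrt{\left(552 + 2\right) + \sqrt{914}} = \sqrt{554 + \sqrt{914}}$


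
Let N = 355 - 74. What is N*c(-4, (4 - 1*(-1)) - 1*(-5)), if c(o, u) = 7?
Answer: 1967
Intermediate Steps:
N = 281
N*c(-4, (4 - 1*(-1)) - 1*(-5)) = 281*7 = 1967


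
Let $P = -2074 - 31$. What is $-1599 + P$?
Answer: $-3704$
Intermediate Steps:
$P = -2105$
$-1599 + P = -1599 - 2105 = -3704$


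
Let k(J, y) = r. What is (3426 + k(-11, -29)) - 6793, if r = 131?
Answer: -3236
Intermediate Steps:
k(J, y) = 131
(3426 + k(-11, -29)) - 6793 = (3426 + 131) - 6793 = 3557 - 6793 = -3236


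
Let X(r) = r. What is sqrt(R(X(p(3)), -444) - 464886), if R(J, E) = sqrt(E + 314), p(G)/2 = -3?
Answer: sqrt(-464886 + I*sqrt(130)) ≈ 0.008 + 681.83*I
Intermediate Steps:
p(G) = -6 (p(G) = 2*(-3) = -6)
R(J, E) = sqrt(314 + E)
sqrt(R(X(p(3)), -444) - 464886) = sqrt(sqrt(314 - 444) - 464886) = sqrt(sqrt(-130) - 464886) = sqrt(I*sqrt(130) - 464886) = sqrt(-464886 + I*sqrt(130))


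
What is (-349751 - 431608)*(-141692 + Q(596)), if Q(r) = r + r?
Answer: 109780939500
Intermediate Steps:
Q(r) = 2*r
(-349751 - 431608)*(-141692 + Q(596)) = (-349751 - 431608)*(-141692 + 2*596) = -781359*(-141692 + 1192) = -781359*(-140500) = 109780939500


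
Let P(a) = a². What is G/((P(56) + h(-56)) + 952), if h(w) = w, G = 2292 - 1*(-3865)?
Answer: 6157/4032 ≈ 1.5270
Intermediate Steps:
G = 6157 (G = 2292 + 3865 = 6157)
G/((P(56) + h(-56)) + 952) = 6157/((56² - 56) + 952) = 6157/((3136 - 56) + 952) = 6157/(3080 + 952) = 6157/4032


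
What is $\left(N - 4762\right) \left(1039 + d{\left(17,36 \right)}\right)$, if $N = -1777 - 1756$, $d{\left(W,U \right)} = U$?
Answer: $-8917125$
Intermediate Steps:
$N = -3533$
$\left(N - 4762\right) \left(1039 + d{\left(17,36 \right)}\right) = \left(-3533 - 4762\right) \left(1039 + 36\right) = \left(-8295\right) 1075 = -8917125$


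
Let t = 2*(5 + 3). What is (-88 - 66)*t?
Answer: -2464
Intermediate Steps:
t = 16 (t = 2*8 = 16)
(-88 - 66)*t = (-88 - 66)*16 = -154*16 = -2464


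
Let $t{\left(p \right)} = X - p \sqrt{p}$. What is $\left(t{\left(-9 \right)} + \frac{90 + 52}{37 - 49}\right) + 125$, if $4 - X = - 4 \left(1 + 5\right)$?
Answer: $\frac{679}{6} + 756 i \approx 113.17 + 756.0 i$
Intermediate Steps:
$X = 28$ ($X = 4 - - 4 \left(1 + 5\right) = 4 - \left(-4\right) 6 = 4 - -24 = 4 + 24 = 28$)
$t{\left(p \right)} = - 28 p^{\frac{3}{2}}$ ($t{\left(p \right)} = 28 - p \sqrt{p} = 28 \left(- p^{\frac{3}{2}}\right) = - 28 p^{\frac{3}{2}}$)
$\left(t{\left(-9 \right)} + \frac{90 + 52}{37 - 49}\right) + 125 = \left(- 28 \left(-9\right)^{\frac{3}{2}} + \frac{90 + 52}{37 - 49}\right) + 125 = \left(- 28 \left(- 27 i\right) + \frac{142}{-12}\right) + 125 = \left(756 i + 142 \left(- \frac{1}{12}\right)\right) + 125 = \left(756 i - \frac{71}{6}\right) + 125 = \left(- \frac{71}{6} + 756 i\right) + 125 = \frac{679}{6} + 756 i$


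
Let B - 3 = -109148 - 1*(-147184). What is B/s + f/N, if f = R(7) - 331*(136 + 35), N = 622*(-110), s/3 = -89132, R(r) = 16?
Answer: 313199357/457380858 ≈ 0.68477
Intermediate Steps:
s = -267396 (s = 3*(-89132) = -267396)
B = 38039 (B = 3 + (-109148 - 1*(-147184)) = 3 + (-109148 + 147184) = 3 + 38036 = 38039)
N = -68420
f = -56585 (f = 16 - 331*(136 + 35) = 16 - 331*171 = 16 - 56601 = -56585)
B/s + f/N = 38039/(-267396) - 56585/(-68420) = 38039*(-1/267396) - 56585*(-1/68420) = -38039/267396 + 11317/13684 = 313199357/457380858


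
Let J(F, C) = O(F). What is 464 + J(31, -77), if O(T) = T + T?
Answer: 526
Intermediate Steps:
O(T) = 2*T
J(F, C) = 2*F
464 + J(31, -77) = 464 + 2*31 = 464 + 62 = 526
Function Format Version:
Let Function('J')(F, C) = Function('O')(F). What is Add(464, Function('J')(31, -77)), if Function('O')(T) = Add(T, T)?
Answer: 526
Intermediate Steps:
Function('O')(T) = Mul(2, T)
Function('J')(F, C) = Mul(2, F)
Add(464, Function('J')(31, -77)) = Add(464, Mul(2, 31)) = Add(464, 62) = 526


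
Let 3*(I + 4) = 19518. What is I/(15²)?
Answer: 6502/225 ≈ 28.898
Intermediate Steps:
I = 6502 (I = -4 + (⅓)*19518 = -4 + 6506 = 6502)
I/(15²) = 6502/(15²) = 6502/225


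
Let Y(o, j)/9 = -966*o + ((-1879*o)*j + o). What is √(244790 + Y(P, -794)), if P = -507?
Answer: I*√6803010253 ≈ 82480.0*I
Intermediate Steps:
Y(o, j) = -8685*o - 16911*j*o (Y(o, j) = 9*(-966*o + ((-1879*o)*j + o)) = 9*(-966*o + (-1879*j*o + o)) = 9*(-966*o + (o - 1879*j*o)) = 9*(-965*o - 1879*j*o) = -8685*o - 16911*j*o)
√(244790 + Y(P, -794)) = √(244790 - 9*(-507)*(965 + 1879*(-794))) = √(244790 - 9*(-507)*(965 - 1491926)) = √(244790 - 9*(-507)*(-1490961)) = √(244790 - 6803255043) = √(-6803010253) = I*√6803010253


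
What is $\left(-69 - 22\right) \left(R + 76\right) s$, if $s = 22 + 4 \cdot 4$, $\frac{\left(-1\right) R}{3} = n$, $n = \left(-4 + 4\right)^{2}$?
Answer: $-262808$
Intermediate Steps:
$n = 0$ ($n = 0^{2} = 0$)
$R = 0$ ($R = \left(-3\right) 0 = 0$)
$s = 38$ ($s = 22 + 16 = 38$)
$\left(-69 - 22\right) \left(R + 76\right) s = \left(-69 - 22\right) \left(0 + 76\right) 38 = \left(-91\right) 76 \cdot 38 = \left(-6916\right) 38 = -262808$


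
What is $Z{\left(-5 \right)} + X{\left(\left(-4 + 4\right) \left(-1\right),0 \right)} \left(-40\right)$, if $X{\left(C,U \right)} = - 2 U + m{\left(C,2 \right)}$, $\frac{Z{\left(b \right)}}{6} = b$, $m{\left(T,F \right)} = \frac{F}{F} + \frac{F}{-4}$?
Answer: $-50$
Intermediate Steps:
$m{\left(T,F \right)} = 1 - \frac{F}{4}$ ($m{\left(T,F \right)} = 1 + F \left(- \frac{1}{4}\right) = 1 - \frac{F}{4}$)
$Z{\left(b \right)} = 6 b$
$X{\left(C,U \right)} = \frac{1}{2} - 2 U$ ($X{\left(C,U \right)} = - 2 U + \left(1 - \frac{1}{2}\right) = - 2 U + \frac{1}{2} = \frac{1}{2} - 2 U$)
$Z{\left(-5 \right)} + X{\left(\left(-4 + 4\right) \left(-1\right),0 \right)} \left(-40\right) = 6 \left(-5\right) + \left(\frac{1}{2} - 0\right) \left(-40\right) = -30 + \left(\frac{1}{2} + 0\right) \left(-40\right) = -30 + \frac{1}{2} \left(-40\right) = -30 - 20 = -50$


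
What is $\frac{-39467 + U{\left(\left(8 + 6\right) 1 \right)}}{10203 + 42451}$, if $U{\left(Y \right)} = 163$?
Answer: $- \frac{19652}{26327} \approx -0.74646$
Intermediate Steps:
$\frac{-39467 + U{\left(\left(8 + 6\right) 1 \right)}}{10203 + 42451} = \frac{-39467 + 163}{10203 + 42451} = - \frac{39304}{52654} = \left(-39304\right) \frac{1}{52654} = - \frac{19652}{26327}$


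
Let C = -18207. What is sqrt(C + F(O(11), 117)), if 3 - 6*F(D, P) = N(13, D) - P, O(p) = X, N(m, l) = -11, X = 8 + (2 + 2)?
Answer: I*sqrt(654666)/6 ≈ 134.85*I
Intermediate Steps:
X = 12 (X = 8 + 4 = 12)
O(p) = 12
F(D, P) = 7/3 + P/6 (F(D, P) = 1/2 - (-11 - P)/6 = 1/2 + (11/6 + P/6) = 7/3 + P/6)
sqrt(C + F(O(11), 117)) = sqrt(-18207 + (7/3 + (1/6)*117)) = sqrt(-18207 + (7/3 + 39/2)) = sqrt(-18207 + 131/6) = sqrt(-109111/6) = I*sqrt(654666)/6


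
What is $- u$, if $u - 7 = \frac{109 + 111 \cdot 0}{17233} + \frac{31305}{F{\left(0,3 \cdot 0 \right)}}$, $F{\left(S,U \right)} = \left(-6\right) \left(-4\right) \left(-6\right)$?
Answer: $\frac{174030835}{827184} \approx 210.39$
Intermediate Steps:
$F{\left(S,U \right)} = -144$ ($F{\left(S,U \right)} = 24 \left(-6\right) = -144$)
$u = - \frac{174030835}{827184}$ ($u = 7 + \left(\frac{109 + 111 \cdot 0}{17233} + \frac{31305}{-144}\right) = 7 + \left(\left(109 + 0\right) \frac{1}{17233} + 31305 \left(- \frac{1}{144}\right)\right) = 7 + \left(109 \cdot \frac{1}{17233} - \frac{10435}{48}\right) = 7 + \left(\frac{109}{17233} - \frac{10435}{48}\right) = 7 - \frac{179821123}{827184} = - \frac{174030835}{827184} \approx -210.39$)
$- u = \left(-1\right) \left(- \frac{174030835}{827184}\right) = \frac{174030835}{827184}$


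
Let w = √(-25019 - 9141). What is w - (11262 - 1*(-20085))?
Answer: -31347 + 4*I*√2135 ≈ -31347.0 + 184.82*I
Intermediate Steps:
w = 4*I*√2135 (w = √(-34160) = 4*I*√2135 ≈ 184.82*I)
w - (11262 - 1*(-20085)) = 4*I*√2135 - (11262 - 1*(-20085)) = 4*I*√2135 - (11262 + 20085) = 4*I*√2135 - 1*31347 = 4*I*√2135 - 31347 = -31347 + 4*I*√2135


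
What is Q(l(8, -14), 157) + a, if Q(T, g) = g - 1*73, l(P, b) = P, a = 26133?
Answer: 26217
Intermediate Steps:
Q(T, g) = -73 + g (Q(T, g) = g - 73 = -73 + g)
Q(l(8, -14), 157) + a = (-73 + 157) + 26133 = 84 + 26133 = 26217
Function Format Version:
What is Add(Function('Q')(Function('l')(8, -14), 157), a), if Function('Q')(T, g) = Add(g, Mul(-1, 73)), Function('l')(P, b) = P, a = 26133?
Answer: 26217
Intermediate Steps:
Function('Q')(T, g) = Add(-73, g) (Function('Q')(T, g) = Add(g, -73) = Add(-73, g))
Add(Function('Q')(Function('l')(8, -14), 157), a) = Add(Add(-73, 157), 26133) = Add(84, 26133) = 26217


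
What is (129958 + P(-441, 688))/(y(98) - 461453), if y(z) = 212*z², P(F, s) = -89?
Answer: 129869/1574595 ≈ 0.082478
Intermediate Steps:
(129958 + P(-441, 688))/(y(98) - 461453) = (129958 - 89)/(212*98² - 461453) = 129869/(212*9604 - 461453) = 129869/(2036048 - 461453) = 129869/1574595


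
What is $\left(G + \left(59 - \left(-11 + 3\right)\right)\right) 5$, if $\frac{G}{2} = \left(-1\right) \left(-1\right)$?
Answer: $345$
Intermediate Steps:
$G = 2$ ($G = 2 \left(\left(-1\right) \left(-1\right)\right) = 2 \cdot 1 = 2$)
$\left(G + \left(59 - \left(-11 + 3\right)\right)\right) 5 = \left(2 + \left(59 - \left(-11 + 3\right)\right)\right) 5 = \left(2 + \left(59 - -8\right)\right) 5 = \left(2 + \left(59 + 8\right)\right) 5 = \left(2 + 67\right) 5 = 69 \cdot 5 = 345$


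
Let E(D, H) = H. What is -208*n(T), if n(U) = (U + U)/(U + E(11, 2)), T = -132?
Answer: -2112/5 ≈ -422.40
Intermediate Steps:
n(U) = 2*U/(2 + U) (n(U) = (U + U)/(U + 2) = (2*U)/(2 + U) = 2*U/(2 + U))
-208*n(T) = -416*(-132)/(2 - 132) = -416*(-132)/(-130) = -416*(-132)*(-1)/130 = -208*132/65 = -2112/5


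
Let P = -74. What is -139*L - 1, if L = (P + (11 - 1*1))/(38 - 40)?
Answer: -4449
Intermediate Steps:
L = 32 (L = (-74 + (11 - 1*1))/(38 - 40) = (-74 + (11 - 1))/(-2) = (-74 + 10)*(-½) = -64*(-½) = 32)
-139*L - 1 = -139*32 - 1 = -4448 - 1 = -4449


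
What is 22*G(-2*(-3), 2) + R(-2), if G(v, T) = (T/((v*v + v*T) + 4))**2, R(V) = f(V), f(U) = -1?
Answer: -327/338 ≈ -0.96746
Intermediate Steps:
R(V) = -1
G(v, T) = T**2/(4 + v**2 + T*v)**2 (G(v, T) = (T/((v**2 + T*v) + 4))**2 = (T/(4 + v**2 + T*v))**2 = T**2/(4 + v**2 + T*v)**2)
22*G(-2*(-3), 2) + R(-2) = 22*(2**2/(4 + (-2*(-3))**2 + 2*(-2*(-3)))**2) - 1 = 22*(4/(4 + 6**2 + 2*6)**2) - 1 = 22*(4/(4 + 36 + 12)**2) - 1 = 22*(4/52**2) - 1 = 22*(4*(1/2704)) - 1 = 22*(1/676) - 1 = 11/338 - 1 = -327/338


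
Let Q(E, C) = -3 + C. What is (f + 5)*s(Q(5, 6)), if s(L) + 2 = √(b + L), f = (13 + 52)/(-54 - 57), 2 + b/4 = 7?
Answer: -980/111 + 490*√23/111 ≈ 12.342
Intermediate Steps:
b = 20 (b = -8 + 4*7 = -8 + 28 = 20)
f = -65/111 (f = 65/(-111) = 65*(-1/111) = -65/111 ≈ -0.58559)
s(L) = -2 + √(20 + L)
(f + 5)*s(Q(5, 6)) = (-65/111 + 5)*(-2 + √(20 + (-3 + 6))) = 490*(-2 + √(20 + 3))/111 = 490*(-2 + √23)/111 = -980/111 + 490*√23/111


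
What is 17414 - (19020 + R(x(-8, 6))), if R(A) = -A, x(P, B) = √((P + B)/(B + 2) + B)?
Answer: -1606 + √23/2 ≈ -1603.6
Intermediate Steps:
x(P, B) = √(B + (B + P)/(2 + B)) (x(P, B) = √((B + P)/(2 + B) + B) = √(B + (B + P)/(2 + B)))
17414 - (19020 + R(x(-8, 6))) = 17414 - (19020 - √((6 - 8 + 6*(2 + 6))/(2 + 6))) = 17414 - (19020 - √((6 - 8 + 6*8)/8)) = 17414 - (19020 - √((6 - 8 + 48)/8)) = 17414 - (19020 - √((⅛)*46)) = 17414 - (19020 - √(23/4)) = 17414 - (19020 - √23/2) = 17414 + (-19020 + √23/2) = -1606 + √23/2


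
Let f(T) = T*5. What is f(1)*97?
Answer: 485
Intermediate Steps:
f(T) = 5*T
f(1)*97 = (5*1)*97 = 5*97 = 485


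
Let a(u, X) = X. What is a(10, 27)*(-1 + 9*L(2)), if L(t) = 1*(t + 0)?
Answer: 459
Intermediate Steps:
L(t) = t (L(t) = 1*t = t)
a(10, 27)*(-1 + 9*L(2)) = 27*(-1 + 9*2) = 27*(-1 + 18) = 27*17 = 459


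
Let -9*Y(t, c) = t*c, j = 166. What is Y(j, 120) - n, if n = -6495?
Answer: 12845/3 ≈ 4281.7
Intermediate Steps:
Y(t, c) = -c*t/9 (Y(t, c) = -t*c/9 = -c*t/9)
Y(j, 120) - n = -1/9*120*166 - 1*(-6495) = -6640/3 + 6495 = 12845/3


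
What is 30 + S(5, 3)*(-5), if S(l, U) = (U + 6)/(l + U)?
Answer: 195/8 ≈ 24.375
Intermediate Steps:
S(l, U) = (6 + U)/(U + l)
30 + S(5, 3)*(-5) = 30 + ((6 + 3)/(3 + 5))*(-5) = 30 + (9/8)*(-5) = 30 - 45/8 = 195/8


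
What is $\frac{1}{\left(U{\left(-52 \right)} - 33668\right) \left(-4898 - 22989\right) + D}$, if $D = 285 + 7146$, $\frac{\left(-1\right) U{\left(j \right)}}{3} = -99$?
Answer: $\frac{1}{930624508} \approx 1.0745 \cdot 10^{-9}$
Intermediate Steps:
$U{\left(j \right)} = 297$ ($U{\left(j \right)} = \left(-3\right) \left(-99\right) = 297$)
$D = 7431$
$\frac{1}{\left(U{\left(-52 \right)} - 33668\right) \left(-4898 - 22989\right) + D} = \frac{1}{\left(297 - 33668\right) \left(-4898 - 22989\right) + 7431} = \frac{1}{\left(-33371\right) \left(-27887\right) + 7431} = \frac{1}{930617077 + 7431} = \frac{1}{930624508}$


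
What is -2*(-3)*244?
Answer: 1464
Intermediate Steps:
-2*(-3)*244 = 6*244 = 1464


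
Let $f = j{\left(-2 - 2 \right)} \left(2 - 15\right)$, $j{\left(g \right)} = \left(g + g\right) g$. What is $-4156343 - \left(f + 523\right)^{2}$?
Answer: $-4167792$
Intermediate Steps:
$j{\left(g \right)} = 2 g^{2}$ ($j{\left(g \right)} = 2 g g = 2 g^{2}$)
$f = -416$ ($f = 2 \left(-2 - 2\right)^{2} \left(2 - 15\right) = 2 \left(-4\right)^{2} \left(-13\right) = 2 \cdot 16 \left(-13\right) = 32 \left(-13\right) = -416$)
$-4156343 - \left(f + 523\right)^{2} = -4156343 - \left(-416 + 523\right)^{2} = -4156343 - 107^{2} = -4156343 - 11449 = -4167792$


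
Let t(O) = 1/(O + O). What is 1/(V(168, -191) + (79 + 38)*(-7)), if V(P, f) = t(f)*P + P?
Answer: -191/124425 ≈ -0.0015351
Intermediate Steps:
t(O) = 1/(2*O)
V(P, f) = P + P/(2*f) (V(P, f) = (1/(2*f))*P + P = P/(2*f) + P = P + P/(2*f))
1/(V(168, -191) + (79 + 38)*(-7)) = 1/((168 + (1/2)*168/(-191)) + (79 + 38)*(-7)) = 1/((168 + (1/2)*168*(-1/191)) + 117*(-7)) = 1/((168 - 84/191) - 819) = 1/(32004/191 - 819) = 1/(-124425/191) = -191/124425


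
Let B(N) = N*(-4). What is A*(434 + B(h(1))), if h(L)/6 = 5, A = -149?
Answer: -46786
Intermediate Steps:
h(L) = 30 (h(L) = 6*5 = 30)
B(N) = -4*N
A*(434 + B(h(1))) = -149*(434 - 4*30) = -149*(434 - 120) = -149*314 = -46786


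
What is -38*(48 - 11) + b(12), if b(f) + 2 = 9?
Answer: -1399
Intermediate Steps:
b(f) = 7 (b(f) = -2 + 9 = 7)
-38*(48 - 11) + b(12) = -38*(48 - 11) + 7 = -38*37 + 7 = -1406 + 7 = -1399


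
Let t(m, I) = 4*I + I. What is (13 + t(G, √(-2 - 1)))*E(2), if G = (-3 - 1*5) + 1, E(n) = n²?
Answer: 52 + 20*I*√3 ≈ 52.0 + 34.641*I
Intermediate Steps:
G = -7 (G = (-3 - 5) + 1 = -8 + 1 = -7)
t(m, I) = 5*I
(13 + t(G, √(-2 - 1)))*E(2) = (13 + 5*√(-2 - 1))*2² = (13 + 5*√(-3))*4 = (13 + 5*(I*√3))*4 = (13 + 5*I*√3)*4 = 52 + 20*I*√3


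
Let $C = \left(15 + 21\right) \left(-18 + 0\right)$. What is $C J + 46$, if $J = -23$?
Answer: $14950$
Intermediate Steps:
$C = -648$ ($C = 36 \left(-18\right) = -648$)
$C J + 46 = \left(-648\right) \left(-23\right) + 46 = 14904 + 46 = 14950$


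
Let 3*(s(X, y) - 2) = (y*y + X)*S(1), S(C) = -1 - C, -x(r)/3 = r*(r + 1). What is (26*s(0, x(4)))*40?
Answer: -2493920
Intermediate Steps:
x(r) = -3*r*(1 + r) (x(r) = -3*r*(r + 1) = -3*r*(1 + r))
s(X, y) = 2 - 2*X/3 - 2*y²/3 (s(X, y) = 2 + ((y*y + X)*(-1 - 1*1))/3 = 2 + ((y² + X)*(-1 - 1))/3 = 2 + ((X + y²)*(-2))/3 = 2 + (-2*X - 2*y²)/3 = 2 + (-2*X/3 - 2*y²/3) = 2 - 2*X/3 - 2*y²/3)
(26*s(0, x(4)))*40 = (26*(2 - ⅔*0 - 2*144*(1 + 4)²/3))*40 = (26*(2 + 0 - 2*(-3*4*5)²/3))*40 = (26*(2 + 0 - ⅔*(-60)²))*40 = (26*(2 + 0 - ⅔*3600))*40 = (26*(2 + 0 - 2400))*40 = (26*(-2398))*40 = -62348*40 = -2493920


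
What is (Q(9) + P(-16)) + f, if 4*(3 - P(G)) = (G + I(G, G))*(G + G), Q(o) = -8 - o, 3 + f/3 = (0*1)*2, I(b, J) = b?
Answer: -279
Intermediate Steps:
f = -9 (f = -9 + 3*((0*1)*2) = -9 + 3*(0*2) = -9 + 3*0 = -9 + 0 = -9)
P(G) = 3 - G² (P(G) = 3 - (G + G)*(G + G)/4 = 3 - 2*G*2*G/4 = 3 - G²)
(Q(9) + P(-16)) + f = ((-8 - 1*9) + (3 - 1*(-16)²)) - 9 = ((-8 - 9) + (3 - 1*256)) - 9 = (-17 + (3 - 256)) - 9 = (-17 - 253) - 9 = -270 - 9 = -279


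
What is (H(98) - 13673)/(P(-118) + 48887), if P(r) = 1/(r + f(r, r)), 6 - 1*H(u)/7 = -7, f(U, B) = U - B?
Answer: -1602676/5768665 ≈ -0.27782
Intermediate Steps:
H(u) = 91 (H(u) = 42 - 7*(-7) = 42 + 49 = 91)
P(r) = 1/r (P(r) = 1/(r + (r - r)) = 1/(r + 0) = 1/r)
(H(98) - 13673)/(P(-118) + 48887) = (91 - 13673)/(1/(-118) + 48887) = -13582/(-1/118 + 48887) = -13582/5768665/118 = -13582*118/5768665 = -1602676/5768665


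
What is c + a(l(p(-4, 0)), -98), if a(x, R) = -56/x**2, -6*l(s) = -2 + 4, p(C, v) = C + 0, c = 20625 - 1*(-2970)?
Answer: 23091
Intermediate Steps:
c = 23595 (c = 20625 + 2970 = 23595)
p(C, v) = C
l(s) = -1/3 (l(s) = -(-2 + 4)/6 = -1/6*2 = -1/3)
a(x, R) = -56/x**2
c + a(l(p(-4, 0)), -98) = 23595 - 56/(-1/3)**2 = 23595 - 56*9 = 23595 - 504 = 23091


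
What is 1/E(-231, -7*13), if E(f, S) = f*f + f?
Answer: 1/53130 ≈ 1.8822e-5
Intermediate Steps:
E(f, S) = f + f² (E(f, S) = f² + f = f + f²)
1/E(-231, -7*13) = 1/(-231*(1 - 231)) = 1/(-231*(-230)) = 1/53130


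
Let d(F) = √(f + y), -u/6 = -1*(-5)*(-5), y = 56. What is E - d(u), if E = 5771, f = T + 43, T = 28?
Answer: 5771 - √127 ≈ 5759.7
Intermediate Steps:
f = 71 (f = 28 + 43 = 71)
u = 150 (u = -6*(-1*(-5))*(-5) = -30*(-5) = -6*(-25) = 150)
d(F) = √127 (d(F) = √(71 + 56) = √127)
E - d(u) = 5771 - √127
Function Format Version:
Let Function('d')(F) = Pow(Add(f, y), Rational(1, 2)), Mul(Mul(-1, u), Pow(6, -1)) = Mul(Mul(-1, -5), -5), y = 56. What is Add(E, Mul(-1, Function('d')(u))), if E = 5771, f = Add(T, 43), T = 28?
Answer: Add(5771, Mul(-1, Pow(127, Rational(1, 2)))) ≈ 5759.7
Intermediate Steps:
f = 71 (f = Add(28, 43) = 71)
u = 150 (u = Mul(-6, Mul(Mul(-1, -5), -5)) = Mul(-6, Mul(5, -5)) = Mul(-6, -25) = 150)
Function('d')(F) = Pow(127, Rational(1, 2)) (Function('d')(F) = Pow(Add(71, 56), Rational(1, 2)) = Pow(127, Rational(1, 2)))
Add(E, Mul(-1, Function('d')(u))) = Add(5771, Mul(-1, Pow(127, Rational(1, 2))))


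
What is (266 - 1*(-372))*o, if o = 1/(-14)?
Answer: -319/7 ≈ -45.571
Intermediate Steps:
o = -1/14 ≈ -0.071429
(266 - 1*(-372))*o = (266 - 1*(-372))*(-1/14) = (266 + 372)*(-1/14) = 638*(-1/14) = -319/7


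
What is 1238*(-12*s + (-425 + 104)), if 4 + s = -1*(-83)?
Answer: -1571022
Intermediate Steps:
s = 79 (s = -4 - 1*(-83) = -4 + 83 = 79)
1238*(-12*s + (-425 + 104)) = 1238*(-12*79 + (-425 + 104)) = 1238*(-948 - 321) = 1238*(-1269) = -1571022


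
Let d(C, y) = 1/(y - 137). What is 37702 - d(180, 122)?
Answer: 565531/15 ≈ 37702.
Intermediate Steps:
d(C, y) = 1/(-137 + y)
37702 - d(180, 122) = 37702 - 1/(-137 + 122) = 37702 - 1/(-15) = 37702 - 1*(-1/15) = 37702 + 1/15 = 565531/15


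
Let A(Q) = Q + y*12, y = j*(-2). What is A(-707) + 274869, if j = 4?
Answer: 274066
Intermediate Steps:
y = -8 (y = 4*(-2) = -8)
A(Q) = -96 + Q (A(Q) = Q - 8*12 = Q - 96 = -96 + Q)
A(-707) + 274869 = (-96 - 707) + 274869 = -803 + 274869 = 274066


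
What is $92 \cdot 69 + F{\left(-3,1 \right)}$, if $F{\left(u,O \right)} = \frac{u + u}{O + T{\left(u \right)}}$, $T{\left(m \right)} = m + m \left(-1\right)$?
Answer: $6342$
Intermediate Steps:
$T{\left(m \right)} = 0$ ($T{\left(m \right)} = m - m = 0$)
$F{\left(u,O \right)} = \frac{2 u}{O}$ ($F{\left(u,O \right)} = \frac{u + u}{O + 0} = \frac{2 u}{O}$)
$92 \cdot 69 + F{\left(-3,1 \right)} = 92 \cdot 69 + 2 \left(-3\right) 1^{-1} = 6348 + 2 \left(-3\right) 1 = 6348 - 6 = 6342$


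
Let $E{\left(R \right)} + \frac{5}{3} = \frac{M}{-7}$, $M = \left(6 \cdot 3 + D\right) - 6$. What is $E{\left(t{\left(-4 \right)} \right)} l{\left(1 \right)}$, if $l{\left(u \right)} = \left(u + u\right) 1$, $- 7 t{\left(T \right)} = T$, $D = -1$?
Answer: $- \frac{136}{21} \approx -6.4762$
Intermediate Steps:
$t{\left(T \right)} = - \frac{T}{7}$
$M = 11$ ($M = \left(6 \cdot 3 - 1\right) - 6 = \left(18 - 1\right) - 6 = 17 - 6 = 11$)
$l{\left(u \right)} = 2 u$ ($l{\left(u \right)} = 2 u 1 = 2 u$)
$E{\left(R \right)} = - \frac{68}{21}$ ($E{\left(R \right)} = - \frac{5}{3} + \frac{11}{-7} = - \frac{5}{3} + 11 \left(- \frac{1}{7}\right) = - \frac{5}{3} - \frac{11}{7} = - \frac{68}{21}$)
$E{\left(t{\left(-4 \right)} \right)} l{\left(1 \right)} = - \frac{68 \cdot 2 \cdot 1}{21} = \left(- \frac{68}{21}\right) 2 = - \frac{136}{21}$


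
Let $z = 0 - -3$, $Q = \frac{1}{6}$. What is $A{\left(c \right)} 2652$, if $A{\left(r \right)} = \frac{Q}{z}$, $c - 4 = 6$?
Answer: $\frac{442}{3} \approx 147.33$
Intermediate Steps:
$c = 10$ ($c = 4 + 6 = 10$)
$Q = \frac{1}{6} \approx 0.16667$
$z = 3$ ($z = 0 + 3 = 3$)
$A{\left(r \right)} = \frac{1}{18}$ ($A{\left(r \right)} = \frac{1}{6 \cdot 3} = \frac{1}{6} \cdot \frac{1}{3} = \frac{1}{18}$)
$A{\left(c \right)} 2652 = \frac{1}{18} \cdot 2652 = \frac{442}{3}$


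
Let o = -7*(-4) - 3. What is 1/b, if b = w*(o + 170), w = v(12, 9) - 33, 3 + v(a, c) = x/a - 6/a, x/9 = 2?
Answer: -1/6825 ≈ -0.00014652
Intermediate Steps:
x = 18 (x = 9*2 = 18)
o = 25 (o = 28 - 3 = 25)
v(a, c) = -3 + 12/a (v(a, c) = -3 + (18/a - 6/a) = -3 + 12/a)
w = -35 (w = (-3 + 12/12) - 33 = (-3 + 12*(1/12)) - 33 = (-3 + 1) - 33 = -2 - 33 = -35)
b = -6825 (b = -35*(25 + 170) = -35*195 = -6825)
1/b = 1/(-6825) = -1/6825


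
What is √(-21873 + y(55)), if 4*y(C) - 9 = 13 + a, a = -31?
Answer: I*√87501/2 ≈ 147.9*I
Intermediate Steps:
y(C) = -9/4 (y(C) = 9/4 + (13 - 31)/4 = 9/4 + (¼)*(-18) = 9/4 - 9/2 = -9/4)
√(-21873 + y(55)) = √(-21873 - 9/4) = √(-87501/4) = I*√87501/2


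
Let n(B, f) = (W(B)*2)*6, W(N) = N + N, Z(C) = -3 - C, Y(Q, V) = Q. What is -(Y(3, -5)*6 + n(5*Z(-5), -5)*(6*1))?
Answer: -1458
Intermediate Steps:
W(N) = 2*N
n(B, f) = 24*B (n(B, f) = ((2*B)*2)*6 = (4*B)*6 = 24*B)
-(Y(3, -5)*6 + n(5*Z(-5), -5)*(6*1)) = -(3*6 + (24*(5*(-3 - 1*(-5))))*(6*1)) = -(18 + (24*(5*(-3 + 5)))*6) = -(18 + (24*(5*2))*6) = -(18 + (24*10)*6) = -(18 + 240*6) = -(18 + 1440) = -1*1458 = -1458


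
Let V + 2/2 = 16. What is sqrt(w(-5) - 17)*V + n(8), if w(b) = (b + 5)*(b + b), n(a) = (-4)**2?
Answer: 16 + 15*I*sqrt(17) ≈ 16.0 + 61.847*I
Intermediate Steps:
n(a) = 16
w(b) = 2*b*(5 + b) (w(b) = (5 + b)*(2*b) = 2*b*(5 + b))
V = 15 (V = -1 + 16 = 15)
sqrt(w(-5) - 17)*V + n(8) = sqrt(2*(-5)*(5 - 5) - 17)*15 + 16 = sqrt(2*(-5)*0 - 17)*15 + 16 = sqrt(0 - 17)*15 + 16 = sqrt(-17)*15 + 16 = (I*sqrt(17))*15 + 16 = 15*I*sqrt(17) + 16 = 16 + 15*I*sqrt(17)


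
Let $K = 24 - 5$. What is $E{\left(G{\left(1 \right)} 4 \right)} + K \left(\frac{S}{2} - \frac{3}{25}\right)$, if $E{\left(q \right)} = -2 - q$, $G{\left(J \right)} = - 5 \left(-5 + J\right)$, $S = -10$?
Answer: $- \frac{4482}{25} \approx -179.28$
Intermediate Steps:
$G{\left(J \right)} = 25 - 5 J$
$K = 19$
$E{\left(G{\left(1 \right)} 4 \right)} + K \left(\frac{S}{2} - \frac{3}{25}\right) = \left(-2 - \left(25 - 5\right) 4\right) + 19 \left(- \frac{10}{2} - \frac{3}{25}\right) = \left(-2 - \left(25 - 5\right) 4\right) + 19 \left(\left(-10\right) \frac{1}{2} - \frac{3}{25}\right) = \left(-2 - 20 \cdot 4\right) + 19 \left(-5 - \frac{3}{25}\right) = \left(-2 - 80\right) + 19 \left(- \frac{128}{25}\right) = \left(-2 - 80\right) - \frac{2432}{25} = -82 - \frac{2432}{25} = - \frac{4482}{25}$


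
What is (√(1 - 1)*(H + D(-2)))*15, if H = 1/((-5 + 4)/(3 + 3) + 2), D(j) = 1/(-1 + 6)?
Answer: 0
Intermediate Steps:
D(j) = ⅕ (D(j) = 1/5 = ⅕)
H = 6/11 (H = 1/(-1/6 + 2) = 1/(-1*⅙ + 2) = 1/(-⅙ + 2) = 1/(11/6) = 6/11 ≈ 0.54545)
(√(1 - 1)*(H + D(-2)))*15 = (√(1 - 1)*(6/11 + ⅕))*15 = (√0*(41/55))*15 = (0*(41/55))*15 = 0*15 = 0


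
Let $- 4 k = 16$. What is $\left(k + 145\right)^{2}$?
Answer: $19881$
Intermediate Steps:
$k = -4$ ($k = \left(- \frac{1}{4}\right) 16 = -4$)
$\left(k + 145\right)^{2} = \left(-4 + 145\right)^{2} = 141^{2} = 19881$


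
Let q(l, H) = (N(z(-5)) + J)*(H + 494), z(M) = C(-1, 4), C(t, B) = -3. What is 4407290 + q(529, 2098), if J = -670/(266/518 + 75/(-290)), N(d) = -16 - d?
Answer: -1334473522/547 ≈ -2.4396e+6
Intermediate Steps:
z(M) = -3
J = -1437820/547 (J = -670/(266*(1/518) + 75*(-1/290)) = -670/(19/37 - 15/58) = -670/547/2146 = -670*2146/547 = -1437820/547 ≈ -2628.6)
q(l, H) = -713795914/547 - 1444931*H/547 (q(l, H) = ((-16 - 1*(-3)) - 1437820/547)*(H + 494) = ((-16 + 3) - 1437820/547)*(494 + H) = (-13 - 1437820/547)*(494 + H) = -1444931*(494 + H)/547 = -713795914/547 - 1444931*H/547)
4407290 + q(529, 2098) = 4407290 + (-713795914/547 - 1444931/547*2098) = 4407290 + (-713795914/547 - 3031465238/547) = 4407290 - 3745261152/547 = -1334473522/547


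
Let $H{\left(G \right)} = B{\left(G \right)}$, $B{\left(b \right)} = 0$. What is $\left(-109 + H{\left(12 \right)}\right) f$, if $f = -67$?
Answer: $7303$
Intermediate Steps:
$H{\left(G \right)} = 0$
$\left(-109 + H{\left(12 \right)}\right) f = \left(-109 + 0\right) \left(-67\right) = \left(-109\right) \left(-67\right) = 7303$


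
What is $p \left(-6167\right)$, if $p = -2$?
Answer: $12334$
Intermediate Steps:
$p \left(-6167\right) = \left(-2\right) \left(-6167\right) = 12334$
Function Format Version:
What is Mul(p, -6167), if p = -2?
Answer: 12334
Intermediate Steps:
Mul(p, -6167) = Mul(-2, -6167) = 12334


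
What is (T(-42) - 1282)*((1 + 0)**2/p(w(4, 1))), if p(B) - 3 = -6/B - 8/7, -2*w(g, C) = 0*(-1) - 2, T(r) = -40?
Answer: 9254/29 ≈ 319.10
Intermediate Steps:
w(g, C) = 1 (w(g, C) = -(0*(-1) - 2)/2 = -(0 - 2)/2 = -1/2*(-2) = 1)
p(B) = 13/7 - 6/B (p(B) = 3 + (-6/B - 8/7) = 3 + (-8/7 - 6/B) = 13/7 - 6/B)
(T(-42) - 1282)*((1 + 0)**2/p(w(4, 1))) = (-40 - 1282)*((1 + 0)**2/(13/7 - 6/1)) = -1322*1**2/(13/7 - 6*1) = -1322/(13/7 - 6) = -1322/(-29/7) = -1322*(-7)/29 = -1322*(-7/29) = 9254/29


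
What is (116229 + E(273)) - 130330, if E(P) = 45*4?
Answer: -13921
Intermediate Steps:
E(P) = 180
(116229 + E(273)) - 130330 = (116229 + 180) - 130330 = 116409 - 130330 = -13921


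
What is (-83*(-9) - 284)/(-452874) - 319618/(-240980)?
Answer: 18079388549/13641697065 ≈ 1.3253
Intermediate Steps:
(-83*(-9) - 284)/(-452874) - 319618/(-240980) = (747 - 284)*(-1/452874) - 319618*(-1/240980) = 463*(-1/452874) + 159809/120490 = -463/452874 + 159809/120490 = 18079388549/13641697065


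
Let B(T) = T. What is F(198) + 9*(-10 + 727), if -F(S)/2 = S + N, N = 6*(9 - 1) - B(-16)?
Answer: 5929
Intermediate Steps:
N = 64 (N = 6*(9 - 1) - 1*(-16) = 6*8 + 16 = 48 + 16 = 64)
F(S) = -128 - 2*S (F(S) = -2*(S + 64) = -2*(64 + S) = -128 - 2*S)
F(198) + 9*(-10 + 727) = (-128 - 2*198) + 9*(-10 + 727) = (-128 - 396) + 9*717 = -524 + 6453 = 5929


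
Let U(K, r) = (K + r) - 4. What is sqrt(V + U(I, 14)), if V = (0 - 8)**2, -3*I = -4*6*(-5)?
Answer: sqrt(34) ≈ 5.8309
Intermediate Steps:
I = -40 (I = -(-4*6)*(-5)/3 = -(-8)*(-5) = -1/3*120 = -40)
U(K, r) = -4 + K + r
V = 64 (V = (-8)**2 = 64)
sqrt(V + U(I, 14)) = sqrt(64 + (-4 - 40 + 14)) = sqrt(64 - 30) = sqrt(34)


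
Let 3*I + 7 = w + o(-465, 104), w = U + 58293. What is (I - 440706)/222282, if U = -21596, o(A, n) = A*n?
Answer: -222298/111141 ≈ -2.0001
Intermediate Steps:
w = 36697 (w = -21596 + 58293 = 36697)
I = -3890 (I = -7/3 + (36697 - 465*104)/3 = -7/3 + (36697 - 48360)/3 = -7/3 + (⅓)*(-11663) = -7/3 - 11663/3 = -3890)
(I - 440706)/222282 = (-3890 - 440706)/222282 = -444596*1/222282 = -222298/111141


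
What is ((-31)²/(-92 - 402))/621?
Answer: -961/306774 ≈ -0.0031326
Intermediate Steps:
((-31)²/(-92 - 402))/621 = (961/(-494))*(1/621) = (961*(-1/494))*(1/621) = -961/494*1/621 = -961/306774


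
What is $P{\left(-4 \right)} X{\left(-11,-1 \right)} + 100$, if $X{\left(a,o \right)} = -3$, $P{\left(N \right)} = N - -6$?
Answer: $94$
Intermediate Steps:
$P{\left(N \right)} = 6 + N$ ($P{\left(N \right)} = N + 6 = 6 + N$)
$P{\left(-4 \right)} X{\left(-11,-1 \right)} + 100 = \left(6 - 4\right) \left(-3\right) + 100 = 2 \left(-3\right) + 100 = -6 + 100 = 94$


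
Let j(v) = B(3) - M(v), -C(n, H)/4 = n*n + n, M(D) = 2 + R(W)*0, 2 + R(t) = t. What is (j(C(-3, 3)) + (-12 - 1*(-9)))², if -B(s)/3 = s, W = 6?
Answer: 196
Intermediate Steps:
B(s) = -3*s
R(t) = -2 + t
M(D) = 2 (M(D) = 2 + (-2 + 6)*0 = 2 + 4*0 = 2 + 0 = 2)
C(n, H) = -4*n - 4*n² (C(n, H) = -4*(n*n + n) = -4*(n² + n) = -4*(n + n²) = -4*n - 4*n²)
j(v) = -11 (j(v) = -3*3 - 1*2 = -9 - 2 = -11)
(j(C(-3, 3)) + (-12 - 1*(-9)))² = (-11 + (-12 - 1*(-9)))² = (-11 + (-12 + 9))² = (-11 - 3)² = (-14)² = 196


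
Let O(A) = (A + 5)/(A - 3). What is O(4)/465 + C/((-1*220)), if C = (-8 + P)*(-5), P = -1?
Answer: -1263/6820 ≈ -0.18519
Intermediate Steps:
O(A) = (5 + A)/(-3 + A)
C = 45 (C = (-8 - 1)*(-5) = -9*(-5) = 45)
O(4)/465 + C/((-1*220)) = ((5 + 4)/(-3 + 4))/465 + 45/((-1*220)) = (9/1)*(1/465) + 45/(-220) = (1*9)*(1/465) + 45*(-1/220) = 9*(1/465) - 9/44 = 3/155 - 9/44 = -1263/6820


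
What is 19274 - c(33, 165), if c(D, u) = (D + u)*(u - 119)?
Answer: 10166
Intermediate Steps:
c(D, u) = (-119 + u)*(D + u) (c(D, u) = (D + u)*(-119 + u) = (-119 + u)*(D + u))
19274 - c(33, 165) = 19274 - (165² - 119*33 - 119*165 + 33*165) = 19274 - (27225 - 3927 - 19635 + 5445) = 19274 - 1*9108 = 19274 - 9108 = 10166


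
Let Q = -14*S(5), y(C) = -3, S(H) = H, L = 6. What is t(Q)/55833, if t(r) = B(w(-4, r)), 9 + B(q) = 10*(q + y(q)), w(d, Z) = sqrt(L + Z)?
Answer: -13/18611 + 80*I/55833 ≈ -0.00069851 + 0.0014328*I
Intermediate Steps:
w(d, Z) = sqrt(6 + Z)
Q = -70 (Q = -14*5 = -70)
B(q) = -39 + 10*q (B(q) = -9 + 10*(q - 3) = -9 + 10*(-3 + q) = -9 + (-30 + 10*q) = -39 + 10*q)
t(r) = -39 + 10*sqrt(6 + r)
t(Q)/55833 = (-39 + 10*sqrt(6 - 70))/55833 = (-39 + 10*sqrt(-64))*(1/55833) = (-39 + 10*(8*I))*(1/55833) = (-39 + 80*I)*(1/55833) = -13/18611 + 80*I/55833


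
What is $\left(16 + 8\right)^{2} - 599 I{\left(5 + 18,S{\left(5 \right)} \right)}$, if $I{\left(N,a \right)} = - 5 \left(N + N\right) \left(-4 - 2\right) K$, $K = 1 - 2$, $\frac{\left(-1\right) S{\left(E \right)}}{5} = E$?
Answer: $827196$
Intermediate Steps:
$S{\left(E \right)} = - 5 E$
$K = -1$ ($K = 1 - 2 = -1$)
$I{\left(N,a \right)} = - 60 N$ ($I{\left(N,a \right)} = - 5 \left(N + N\right) \left(-4 - 2\right) \left(-1\right) = - 5 \cdot 2 N \left(-6\right) \left(-1\right) = - 5 \left(- 12 N\right) \left(-1\right) = 60 N \left(-1\right) = - 60 N$)
$\left(16 + 8\right)^{2} - 599 I{\left(5 + 18,S{\left(5 \right)} \right)} = \left(16 + 8\right)^{2} - 599 \left(- 60 \left(5 + 18\right)\right) = 24^{2} - 599 \left(\left(-60\right) 23\right) = 576 - -826620 = 576 + 826620 = 827196$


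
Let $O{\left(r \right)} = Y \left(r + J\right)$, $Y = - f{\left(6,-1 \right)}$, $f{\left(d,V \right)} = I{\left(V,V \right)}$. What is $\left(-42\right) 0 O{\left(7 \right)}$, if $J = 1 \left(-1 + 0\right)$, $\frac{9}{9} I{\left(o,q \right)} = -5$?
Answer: $0$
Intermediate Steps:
$I{\left(o,q \right)} = -5$
$J = -1$ ($J = 1 \left(-1\right) = -1$)
$f{\left(d,V \right)} = -5$
$Y = 5$ ($Y = \left(-1\right) \left(-5\right) = 5$)
$O{\left(r \right)} = -5 + 5 r$ ($O{\left(r \right)} = 5 \left(r - 1\right) = 5 \left(-1 + r\right) = -5 + 5 r$)
$\left(-42\right) 0 O{\left(7 \right)} = \left(-42\right) 0 \left(-5 + 5 \cdot 7\right) = 0 \left(-5 + 35\right) = 0 \cdot 30 = 0$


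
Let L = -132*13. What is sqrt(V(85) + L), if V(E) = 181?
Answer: I*sqrt(1535) ≈ 39.179*I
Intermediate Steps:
L = -1716
sqrt(V(85) + L) = sqrt(181 - 1716) = sqrt(-1535) = I*sqrt(1535)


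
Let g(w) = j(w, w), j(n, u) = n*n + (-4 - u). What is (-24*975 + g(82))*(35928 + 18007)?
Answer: -904058470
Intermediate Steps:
j(n, u) = -4 + n² - u (j(n, u) = n² + (-4 - u) = -4 + n² - u)
g(w) = -4 + w² - w
(-24*975 + g(82))*(35928 + 18007) = (-24*975 + (-4 + 82² - 1*82))*(35928 + 18007) = (-23400 + (-4 + 6724 - 82))*53935 = (-23400 + 6638)*53935 = -16762*53935 = -904058470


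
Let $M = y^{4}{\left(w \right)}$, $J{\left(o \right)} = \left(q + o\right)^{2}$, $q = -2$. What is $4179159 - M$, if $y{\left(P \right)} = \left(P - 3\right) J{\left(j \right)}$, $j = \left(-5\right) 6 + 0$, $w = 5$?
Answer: $-17592181865257$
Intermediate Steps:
$j = -30$ ($j = -30 + 0 = -30$)
$J{\left(o \right)} = \left(-2 + o\right)^{2}$
$y{\left(P \right)} = -3072 + 1024 P$ ($y{\left(P \right)} = \left(P - 3\right) \left(-2 - 30\right)^{2} = \left(-3 + P\right) \left(-32\right)^{2} = \left(-3 + P\right) 1024 = -3072 + 1024 P$)
$M = 17592186044416$ ($M = \left(-3072 + 1024 \cdot 5\right)^{4} = \left(-3072 + 5120\right)^{4} = 2048^{4} = 17592186044416$)
$4179159 - M = 4179159 - 17592186044416 = -17592181865257$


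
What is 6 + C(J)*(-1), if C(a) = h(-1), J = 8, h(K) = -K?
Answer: 5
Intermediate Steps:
C(a) = 1 (C(a) = -1*(-1) = 1)
6 + C(J)*(-1) = 6 + 1*(-1) = 6 - 1 = 5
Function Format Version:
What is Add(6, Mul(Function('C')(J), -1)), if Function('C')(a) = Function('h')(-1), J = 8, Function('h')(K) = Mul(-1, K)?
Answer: 5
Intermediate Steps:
Function('C')(a) = 1 (Function('C')(a) = Mul(-1, -1) = 1)
Add(6, Mul(Function('C')(J), -1)) = Add(6, Mul(1, -1)) = Add(6, -1) = 5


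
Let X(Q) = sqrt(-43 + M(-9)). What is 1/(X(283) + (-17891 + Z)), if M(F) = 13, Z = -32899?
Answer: -1693/85987471 - I*sqrt(30)/2579624130 ≈ -1.9689e-5 - 2.1233e-9*I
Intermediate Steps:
X(Q) = I*sqrt(30) (X(Q) = sqrt(-43 + 13) = sqrt(-30) = I*sqrt(30))
1/(X(283) + (-17891 + Z)) = 1/(I*sqrt(30) + (-17891 - 32899)) = 1/(I*sqrt(30) - 50790) = 1/(-50790 + I*sqrt(30))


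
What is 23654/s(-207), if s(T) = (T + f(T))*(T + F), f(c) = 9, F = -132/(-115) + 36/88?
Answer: 2720210/4677939 ≈ 0.58150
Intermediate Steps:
F = 3939/2530 (F = -132*(-1/115) + 36*(1/88) = 132/115 + 9/22 = 3939/2530 ≈ 1.5569)
s(T) = (9 + T)*(3939/2530 + T) (s(T) = (T + 9)*(T + 3939/2530) = (9 + T)*(3939/2530 + T))
23654/s(-207) = 23654/(35451/2530 + (-207)**2 + (26709/2530)*(-207)) = 23654/(35451/2530 + 42849 - 240381/110) = 23654/(4677939/115) = 23654*(115/4677939) = 2720210/4677939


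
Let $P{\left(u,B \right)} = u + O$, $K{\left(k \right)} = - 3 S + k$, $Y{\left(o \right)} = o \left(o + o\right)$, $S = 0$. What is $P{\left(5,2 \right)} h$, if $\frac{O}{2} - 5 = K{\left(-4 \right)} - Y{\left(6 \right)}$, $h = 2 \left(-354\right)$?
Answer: $96996$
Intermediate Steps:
$Y{\left(o \right)} = 2 o^{2}$ ($Y{\left(o \right)} = o 2 o = 2 o^{2}$)
$h = -708$
$K{\left(k \right)} = k$ ($K{\left(k \right)} = \left(-3\right) 0 + k = 0 + k = k$)
$O = -142$ ($O = 10 + 2 \left(-4 - 2 \cdot 6^{2}\right) = 10 + 2 \left(-4 - 2 \cdot 36\right) = 10 + 2 \left(-4 - 72\right) = 10 + 2 \left(-76\right) = 10 - 152 = -142$)
$P{\left(u,B \right)} = -142 + u$ ($P{\left(u,B \right)} = u - 142 = -142 + u$)
$P{\left(5,2 \right)} h = \left(-142 + 5\right) \left(-708\right) = \left(-137\right) \left(-708\right) = 96996$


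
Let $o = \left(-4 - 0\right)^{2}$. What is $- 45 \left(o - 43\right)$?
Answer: $1215$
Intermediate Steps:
$o = 16$ ($o = \left(-4 + \left(-4 + 4\right)\right)^{2} = \left(-4 + 0\right)^{2} = \left(-4\right)^{2} = 16$)
$- 45 \left(o - 43\right) = - 45 \left(16 - 43\right) = \left(-45\right) \left(-27\right) = 1215$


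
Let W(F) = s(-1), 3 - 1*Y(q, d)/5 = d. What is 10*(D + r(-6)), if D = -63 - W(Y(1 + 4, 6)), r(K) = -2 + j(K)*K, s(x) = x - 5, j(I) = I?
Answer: -230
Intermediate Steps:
Y(q, d) = 15 - 5*d
s(x) = -5 + x
r(K) = -2 + K² (r(K) = -2 + K*K = -2 + K²)
W(F) = -6 (W(F) = -5 - 1 = -6)
D = -57 (D = -63 - 1*(-6) = -63 + 6 = -57)
10*(D + r(-6)) = 10*(-57 + (-2 + (-6)²)) = 10*(-57 + (-2 + 36)) = 10*(-57 + 34) = 10*(-23) = -230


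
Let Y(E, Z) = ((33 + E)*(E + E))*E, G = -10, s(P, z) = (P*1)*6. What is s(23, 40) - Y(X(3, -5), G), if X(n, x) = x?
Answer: -1262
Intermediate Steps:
s(P, z) = 6*P (s(P, z) = P*6 = 6*P)
Y(E, Z) = 2*E²*(33 + E) (Y(E, Z) = ((33 + E)*(2*E))*E = (2*E*(33 + E))*E = 2*E²*(33 + E))
s(23, 40) - Y(X(3, -5), G) = 6*23 - 2*(-5)²*(33 - 5) = 138 - 2*25*28 = 138 - 1*1400 = 138 - 1400 = -1262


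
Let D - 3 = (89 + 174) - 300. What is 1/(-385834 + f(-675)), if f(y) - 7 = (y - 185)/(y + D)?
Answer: -709/273550483 ≈ -2.5918e-6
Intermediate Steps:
D = -34 (D = 3 + ((89 + 174) - 300) = 3 + (263 - 300) = 3 - 37 = -34)
f(y) = 7 + (-185 + y)/(-34 + y) (f(y) = 7 + (y - 185)/(y - 34) = 7 + (-185 + y)/(-34 + y))
1/(-385834 + f(-675)) = 1/(-385834 + (-423 + 8*(-675))/(-34 - 675)) = 1/(-385834 + (-423 - 5400)/(-709)) = 1/(-385834 - 1/709*(-5823)) = 1/(-385834 + 5823/709) = 1/(-273550483/709) = -709/273550483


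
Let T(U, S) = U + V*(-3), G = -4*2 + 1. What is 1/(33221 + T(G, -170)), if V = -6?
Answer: 1/33232 ≈ 3.0091e-5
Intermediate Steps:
G = -7 (G = -8 + 1 = -7)
T(U, S) = 18 + U (T(U, S) = U - 6*(-3) = U + 18 = 18 + U)
1/(33221 + T(G, -170)) = 1/(33221 + (18 - 7)) = 1/(33221 + 11) = 1/33232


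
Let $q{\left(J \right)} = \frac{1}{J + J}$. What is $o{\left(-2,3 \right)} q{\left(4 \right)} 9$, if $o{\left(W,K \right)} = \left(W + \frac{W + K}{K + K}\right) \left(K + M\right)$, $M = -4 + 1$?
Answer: $0$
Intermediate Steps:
$q{\left(J \right)} = \frac{1}{2 J}$
$M = -3$
$o{\left(W,K \right)} = \left(-3 + K\right) \left(W + \frac{K + W}{2 K}\right)$ ($o{\left(W,K \right)} = \left(W + \frac{W + K}{K + K}\right) \left(K - 3\right) = \left(W + \frac{K + W}{2 K}\right) \left(-3 + K\right) = \left(-3 + K\right) \left(W + \frac{K + W}{2 K}\right)$)
$o{\left(-2,3 \right)} q{\left(4 \right)} 9 = \frac{\left(-3\right) \left(-2\right) + 3 \left(-3 + 3 - -10 + 2 \cdot 3 \left(-2\right)\right)}{2 \cdot 3} \frac{1}{2 \cdot 4} \cdot 9 = \frac{1}{2} \cdot \frac{1}{3} \left(6 + 3 \left(-3 + 3 + 10 - 12\right)\right) \frac{1}{2} \cdot \frac{1}{4} \cdot 9 = \frac{1}{2} \cdot \frac{1}{3} \left(6 + 3 \left(-2\right)\right) \frac{1}{8} \cdot 9 = \frac{1}{2} \cdot \frac{1}{3} \left(6 - 6\right) \frac{1}{8} \cdot 9 = \frac{1}{2} \cdot \frac{1}{3} \cdot 0 \cdot \frac{1}{8} \cdot 9 = 0 \cdot \frac{1}{8} \cdot 9 = 0 \cdot 9 = 0$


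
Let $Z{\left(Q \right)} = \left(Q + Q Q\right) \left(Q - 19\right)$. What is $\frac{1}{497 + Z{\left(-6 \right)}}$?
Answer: $- \frac{1}{253} \approx -0.0039526$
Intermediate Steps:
$Z{\left(Q \right)} = \left(-19 + Q\right) \left(Q + Q^{2}\right)$ ($Z{\left(Q \right)} = \left(Q + Q^{2}\right) \left(-19 + Q\right) = \left(-19 + Q\right) \left(Q + Q^{2}\right)$)
$\frac{1}{497 + Z{\left(-6 \right)}} = \frac{1}{497 - 6 \left(-19 + \left(-6\right)^{2} - -108\right)} = \frac{1}{497 - 6 \left(-19 + 36 + 108\right)} = \frac{1}{497 - 750} = \frac{1}{-253} = - \frac{1}{253}$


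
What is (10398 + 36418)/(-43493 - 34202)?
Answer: -46816/77695 ≈ -0.60256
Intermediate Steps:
(10398 + 36418)/(-43493 - 34202) = 46816/(-77695) = 46816*(-1/77695) = -46816/77695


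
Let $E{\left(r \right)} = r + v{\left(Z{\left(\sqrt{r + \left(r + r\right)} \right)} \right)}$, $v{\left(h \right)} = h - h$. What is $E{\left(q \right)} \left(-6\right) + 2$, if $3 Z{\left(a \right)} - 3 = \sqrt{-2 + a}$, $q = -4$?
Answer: $26$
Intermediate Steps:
$Z{\left(a \right)} = 1 + \frac{\sqrt{-2 + a}}{3}$
$v{\left(h \right)} = 0$
$E{\left(r \right)} = r$ ($E{\left(r \right)} = r + 0 = r$)
$E{\left(q \right)} \left(-6\right) + 2 = \left(-4\right) \left(-6\right) + 2 = 24 + 2 = 26$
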